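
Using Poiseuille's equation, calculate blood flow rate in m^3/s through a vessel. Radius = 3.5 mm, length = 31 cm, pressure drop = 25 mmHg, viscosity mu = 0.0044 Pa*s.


Q = pi*r^4*dP / (8*mu*L)
r = 0.0035 m, L = 0.31 m
dP = 25 mmHg = 3333.05 Pa
Q = 1.4400e-04 m^3/s


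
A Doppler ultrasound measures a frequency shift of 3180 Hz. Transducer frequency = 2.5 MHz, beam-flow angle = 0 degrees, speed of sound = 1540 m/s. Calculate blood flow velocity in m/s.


v = fd * c / (2 * f0 * cos(theta))
v = 3180 * 1540 / (2 * 2.5000e+06 * cos(0))
v = 0.9794 m/s


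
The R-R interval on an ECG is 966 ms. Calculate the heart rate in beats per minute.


HR = 60 / RR_interval(s)
RR = 966 ms = 0.966 s
HR = 60 / 0.966 = 62.11 bpm


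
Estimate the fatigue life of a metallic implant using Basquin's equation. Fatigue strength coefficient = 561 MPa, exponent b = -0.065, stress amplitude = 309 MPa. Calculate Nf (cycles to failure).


sigma_a = sigma_f' * (2Nf)^b
2Nf = (sigma_a/sigma_f')^(1/b)
2Nf = (309/561)^(1/-0.065)
2Nf = 9653.4555
Nf = 4827


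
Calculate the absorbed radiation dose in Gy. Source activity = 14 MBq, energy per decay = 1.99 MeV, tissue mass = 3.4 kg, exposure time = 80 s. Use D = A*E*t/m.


A = 14 MBq = 1.4000e+07 Bq
E = 1.99 MeV = 3.18798e-13 J
D = A*E*t/m = 1.4000e+07*3.18798e-13*80/3.4
D = 1.0502e-04 Gy


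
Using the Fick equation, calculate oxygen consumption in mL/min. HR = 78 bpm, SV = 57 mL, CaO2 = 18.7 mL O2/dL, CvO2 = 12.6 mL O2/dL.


CO = HR*SV = 78*57/1000 = 4.446 L/min
a-v O2 diff = 18.7 - 12.6 = 6.1 mL/dL
VO2 = CO * (CaO2-CvO2) * 10 dL/L
VO2 = 4.446 * 6.1 * 10
VO2 = 271.2 mL/min


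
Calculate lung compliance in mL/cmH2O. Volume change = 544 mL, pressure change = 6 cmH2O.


C = dV / dP
C = 544 / 6
C = 90.67 mL/cmH2O


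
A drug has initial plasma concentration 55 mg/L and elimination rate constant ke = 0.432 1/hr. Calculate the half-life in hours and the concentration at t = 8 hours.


t_half = ln(2) / ke = 0.693147 / 0.432 = 1.605 hr
C(t) = C0 * exp(-ke*t) = 55 * exp(-0.432*8)
C(8) = 1.736 mg/L


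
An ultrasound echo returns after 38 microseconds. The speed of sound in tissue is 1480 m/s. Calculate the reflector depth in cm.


depth = c * t / 2
t = 38 us = 3.8000e-05 s
depth = 1480 * 3.8000e-05 / 2
depth = 0.02812 m = 2.812 cm


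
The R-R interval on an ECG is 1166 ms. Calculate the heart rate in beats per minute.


HR = 60 / RR_interval(s)
RR = 1166 ms = 1.166 s
HR = 60 / 1.166 = 51.46 bpm


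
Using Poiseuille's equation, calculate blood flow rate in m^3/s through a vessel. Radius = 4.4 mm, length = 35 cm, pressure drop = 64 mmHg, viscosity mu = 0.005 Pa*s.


Q = pi*r^4*dP / (8*mu*L)
r = 0.0044 m, L = 0.35 m
dP = 64 mmHg = 8532.608 Pa
Q = 7.1765e-04 m^3/s


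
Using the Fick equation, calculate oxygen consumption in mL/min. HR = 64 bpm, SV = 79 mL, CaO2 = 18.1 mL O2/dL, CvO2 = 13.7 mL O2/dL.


CO = HR*SV = 64*79/1000 = 5.056 L/min
a-v O2 diff = 18.1 - 13.7 = 4.4 mL/dL
VO2 = CO * (CaO2-CvO2) * 10 dL/L
VO2 = 5.056 * 4.4 * 10
VO2 = 222.5 mL/min


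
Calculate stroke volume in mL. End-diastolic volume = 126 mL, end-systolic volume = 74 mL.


SV = EDV - ESV
SV = 126 - 74
SV = 52 mL


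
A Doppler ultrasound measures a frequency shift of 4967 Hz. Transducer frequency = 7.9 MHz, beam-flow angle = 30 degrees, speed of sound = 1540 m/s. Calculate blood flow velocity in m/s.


v = fd * c / (2 * f0 * cos(theta))
v = 4967 * 1540 / (2 * 7.9000e+06 * cos(30))
v = 0.559 m/s


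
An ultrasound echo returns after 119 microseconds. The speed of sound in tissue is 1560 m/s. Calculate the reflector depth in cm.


depth = c * t / 2
t = 119 us = 1.1900e-04 s
depth = 1560 * 1.1900e-04 / 2
depth = 0.09282 m = 9.282 cm


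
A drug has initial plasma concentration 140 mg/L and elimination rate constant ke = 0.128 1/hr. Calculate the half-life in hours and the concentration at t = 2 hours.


t_half = ln(2) / ke = 0.693147 / 0.128 = 5.415 hr
C(t) = C0 * exp(-ke*t) = 140 * exp(-0.128*2)
C(2) = 108.4 mg/L


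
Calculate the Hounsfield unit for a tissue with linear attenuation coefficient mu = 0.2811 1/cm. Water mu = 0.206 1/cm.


HU = ((mu_tissue - mu_water) / mu_water) * 1000
HU = ((0.2811 - 0.206) / 0.206) * 1000
HU = 364.6


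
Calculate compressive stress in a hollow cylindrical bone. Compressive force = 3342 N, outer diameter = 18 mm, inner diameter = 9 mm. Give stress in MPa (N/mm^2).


A = pi*(r_o^2 - r_i^2)
r_o = 9 mm, r_i = 4.5 mm
A = 190.852 mm^2
sigma = F/A = 3342 / 190.852
sigma = 17.51 MPa


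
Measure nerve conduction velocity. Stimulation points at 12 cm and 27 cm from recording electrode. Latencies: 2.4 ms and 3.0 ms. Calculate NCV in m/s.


Distance = (27 - 12) / 100 = 0.15 m
dt = (3.0 - 2.4) / 1000 = 6.0000e-04 s
NCV = dist / dt = 250 m/s


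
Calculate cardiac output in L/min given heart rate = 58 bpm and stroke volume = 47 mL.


CO = HR * SV
CO = 58 * 47 / 1000
CO = 2.726 L/min


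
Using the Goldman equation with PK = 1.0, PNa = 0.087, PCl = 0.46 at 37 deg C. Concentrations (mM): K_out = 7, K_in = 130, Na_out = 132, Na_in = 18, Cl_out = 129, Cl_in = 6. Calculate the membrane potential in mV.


Vm = (RT/F)*ln((PK*Ko + PNa*Nao + PCl*Cli)/(PK*Ki + PNa*Nai + PCl*Clo))
Numer = 21.244, Denom = 190.906
Vm = -58.68 mV


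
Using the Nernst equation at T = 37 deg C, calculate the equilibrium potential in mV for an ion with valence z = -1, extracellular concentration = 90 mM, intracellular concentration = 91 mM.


E = (RT/(zF)) * ln(C_out/C_in)
T = 37 + 273.15 = 310.15 K
E = (8.314 * 310.15 / (-1 * 96485)) * ln(90/91)
E = 0.2953 mV


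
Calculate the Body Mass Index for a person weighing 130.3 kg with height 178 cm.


BMI = weight / height^2
height = 178 cm = 1.78 m
BMI = 130.3 / 1.78^2
BMI = 41.12 kg/m^2


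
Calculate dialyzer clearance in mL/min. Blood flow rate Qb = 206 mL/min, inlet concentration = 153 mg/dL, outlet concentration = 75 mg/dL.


K = Qb * (Cb_in - Cb_out) / Cb_in
K = 206 * (153 - 75) / 153
K = 105 mL/min


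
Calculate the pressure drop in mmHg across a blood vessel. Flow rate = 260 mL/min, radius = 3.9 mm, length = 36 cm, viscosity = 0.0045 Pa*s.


dP = 8*mu*L*Q / (pi*r^4)
Q = 260 mL/min = 4.33333e-06 m^3/s
dP = 77.2713 Pa = 77.2713 / 133.322 mmHg = 0.5796 mmHg


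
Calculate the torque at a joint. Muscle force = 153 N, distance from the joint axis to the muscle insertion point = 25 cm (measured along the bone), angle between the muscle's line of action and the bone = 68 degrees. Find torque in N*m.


Torque = F * d * sin(theta)   (moment arm = d*sin(theta))
d = 25 cm = 0.25 m
Torque = 153 * 0.25 * sin(68)
Torque = 35.46 N*m


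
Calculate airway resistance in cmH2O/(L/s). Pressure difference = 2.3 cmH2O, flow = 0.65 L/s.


R = dP / flow
R = 2.3 / 0.65
R = 3.538 cmH2O/(L/s)


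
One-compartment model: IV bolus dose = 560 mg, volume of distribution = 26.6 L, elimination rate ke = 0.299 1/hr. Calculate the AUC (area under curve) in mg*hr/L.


C0 = Dose/Vd = 560/26.6 = 21.0526 mg/L
AUC = C0/ke = 21.0526/0.299
AUC = 70.41 mg*hr/L


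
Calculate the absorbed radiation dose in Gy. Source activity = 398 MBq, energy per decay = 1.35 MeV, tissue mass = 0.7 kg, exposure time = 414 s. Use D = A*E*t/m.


A = 398 MBq = 3.9800e+08 Bq
E = 1.35 MeV = 2.1627e-13 J
D = A*E*t/m = 3.9800e+08*2.1627e-13*414/0.7
D = 0.05091 Gy


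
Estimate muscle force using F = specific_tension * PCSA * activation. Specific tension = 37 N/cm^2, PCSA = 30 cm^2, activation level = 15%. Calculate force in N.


F = sigma * PCSA * activation
F = 37 * 30 * 0.15
F = 166.5 N


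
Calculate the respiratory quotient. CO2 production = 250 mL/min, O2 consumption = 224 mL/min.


RQ = VCO2 / VO2
RQ = 250 / 224
RQ = 1.116


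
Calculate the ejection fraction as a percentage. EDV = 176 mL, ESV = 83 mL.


SV = EDV - ESV = 176 - 83 = 93 mL
EF = SV/EDV * 100 = 93/176 * 100
EF = 52.84%


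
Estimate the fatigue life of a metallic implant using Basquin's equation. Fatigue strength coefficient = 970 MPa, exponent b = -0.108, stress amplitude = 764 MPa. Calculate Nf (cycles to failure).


sigma_a = sigma_f' * (2Nf)^b
2Nf = (sigma_a/sigma_f')^(1/b)
2Nf = (764/970)^(1/-0.108)
2Nf = 9.1197926
Nf = 4.56


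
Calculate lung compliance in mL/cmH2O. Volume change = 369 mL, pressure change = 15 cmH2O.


C = dV / dP
C = 369 / 15
C = 24.6 mL/cmH2O


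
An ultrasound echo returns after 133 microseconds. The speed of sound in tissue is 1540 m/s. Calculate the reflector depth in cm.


depth = c * t / 2
t = 133 us = 1.3300e-04 s
depth = 1540 * 1.3300e-04 / 2
depth = 0.10241 m = 10.241 cm


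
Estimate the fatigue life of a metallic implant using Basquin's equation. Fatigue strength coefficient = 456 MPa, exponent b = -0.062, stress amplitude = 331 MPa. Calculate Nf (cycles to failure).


sigma_a = sigma_f' * (2Nf)^b
2Nf = (sigma_a/sigma_f')^(1/b)
2Nf = (331/456)^(1/-0.062)
2Nf = 175.4457
Nf = 87.72


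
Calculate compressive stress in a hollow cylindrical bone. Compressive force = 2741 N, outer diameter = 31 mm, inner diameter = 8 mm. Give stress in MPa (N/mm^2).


A = pi*(r_o^2 - r_i^2)
r_o = 15.5 mm, r_i = 4 mm
A = 704.502 mm^2
sigma = F/A = 2741 / 704.502
sigma = 3.891 MPa


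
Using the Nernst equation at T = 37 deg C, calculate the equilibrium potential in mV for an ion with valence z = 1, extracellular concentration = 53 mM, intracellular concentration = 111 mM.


E = (RT/(zF)) * ln(C_out/C_in)
T = 37 + 273.15 = 310.15 K
E = (8.314 * 310.15 / (1 * 96485)) * ln(53/111)
E = -19.76 mV


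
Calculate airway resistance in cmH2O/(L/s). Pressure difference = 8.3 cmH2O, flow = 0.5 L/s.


R = dP / flow
R = 8.3 / 0.5
R = 16.6 cmH2O/(L/s)


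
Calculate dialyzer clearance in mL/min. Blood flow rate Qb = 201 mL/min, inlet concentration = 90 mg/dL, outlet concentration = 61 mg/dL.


K = Qb * (Cb_in - Cb_out) / Cb_in
K = 201 * (90 - 61) / 90
K = 64.77 mL/min


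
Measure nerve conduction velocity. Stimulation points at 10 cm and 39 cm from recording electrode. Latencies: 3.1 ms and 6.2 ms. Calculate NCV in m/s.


Distance = (39 - 10) / 100 = 0.29 m
dt = (6.2 - 3.1) / 1000 = 0.0031 s
NCV = dist / dt = 93.55 m/s


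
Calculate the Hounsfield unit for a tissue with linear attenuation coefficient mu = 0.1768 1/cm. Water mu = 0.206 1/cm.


HU = ((mu_tissue - mu_water) / mu_water) * 1000
HU = ((0.1768 - 0.206) / 0.206) * 1000
HU = -141.7


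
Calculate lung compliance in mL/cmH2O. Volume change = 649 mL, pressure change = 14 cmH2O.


C = dV / dP
C = 649 / 14
C = 46.36 mL/cmH2O


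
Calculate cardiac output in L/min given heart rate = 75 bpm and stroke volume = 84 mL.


CO = HR * SV
CO = 75 * 84 / 1000
CO = 6.3 L/min


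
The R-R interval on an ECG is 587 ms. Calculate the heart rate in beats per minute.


HR = 60 / RR_interval(s)
RR = 587 ms = 0.587 s
HR = 60 / 0.587 = 102.2 bpm


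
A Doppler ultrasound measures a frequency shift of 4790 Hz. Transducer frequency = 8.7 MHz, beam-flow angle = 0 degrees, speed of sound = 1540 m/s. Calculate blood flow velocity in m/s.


v = fd * c / (2 * f0 * cos(theta))
v = 4790 * 1540 / (2 * 8.7000e+06 * cos(0))
v = 0.4239 m/s


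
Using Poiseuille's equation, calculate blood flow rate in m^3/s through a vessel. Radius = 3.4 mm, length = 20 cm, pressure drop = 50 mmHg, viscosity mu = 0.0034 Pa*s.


Q = pi*r^4*dP / (8*mu*L)
r = 0.0034 m, L = 0.2 m
dP = 50 mmHg = 6666.1 Pa
Q = 5.1444e-04 m^3/s


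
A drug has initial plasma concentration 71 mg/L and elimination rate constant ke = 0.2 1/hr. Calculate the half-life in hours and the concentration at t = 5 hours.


t_half = ln(2) / ke = 0.693147 / 0.2 = 3.466 hr
C(t) = C0 * exp(-ke*t) = 71 * exp(-0.2*5)
C(5) = 26.12 mg/L


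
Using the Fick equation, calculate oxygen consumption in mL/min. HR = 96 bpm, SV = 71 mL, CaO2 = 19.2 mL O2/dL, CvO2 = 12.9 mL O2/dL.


CO = HR*SV = 96*71/1000 = 6.816 L/min
a-v O2 diff = 19.2 - 12.9 = 6.3 mL/dL
VO2 = CO * (CaO2-CvO2) * 10 dL/L
VO2 = 6.816 * 6.3 * 10
VO2 = 429.4 mL/min


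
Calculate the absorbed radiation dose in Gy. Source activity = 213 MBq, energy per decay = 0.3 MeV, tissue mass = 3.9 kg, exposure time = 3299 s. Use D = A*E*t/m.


A = 213 MBq = 2.1300e+08 Bq
E = 0.3 MeV = 4.806e-14 J
D = A*E*t/m = 2.1300e+08*4.806e-14*3299/3.9
D = 0.008659 Gy


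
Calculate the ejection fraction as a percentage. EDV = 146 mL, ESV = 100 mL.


SV = EDV - ESV = 146 - 100 = 46 mL
EF = SV/EDV * 100 = 46/146 * 100
EF = 31.51%


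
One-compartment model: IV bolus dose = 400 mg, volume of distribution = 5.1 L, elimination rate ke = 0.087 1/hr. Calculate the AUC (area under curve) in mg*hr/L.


C0 = Dose/Vd = 400/5.1 = 78.4314 mg/L
AUC = C0/ke = 78.4314/0.087
AUC = 901.5 mg*hr/L


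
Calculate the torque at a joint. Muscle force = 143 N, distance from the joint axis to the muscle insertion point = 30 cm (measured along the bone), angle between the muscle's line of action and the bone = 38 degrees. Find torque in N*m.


Torque = F * d * sin(theta)   (moment arm = d*sin(theta))
d = 30 cm = 0.3 m
Torque = 143 * 0.3 * sin(38)
Torque = 26.41 N*m


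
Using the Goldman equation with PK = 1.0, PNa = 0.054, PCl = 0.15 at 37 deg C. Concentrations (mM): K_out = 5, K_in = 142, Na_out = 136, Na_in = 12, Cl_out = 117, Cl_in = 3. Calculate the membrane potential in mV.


Vm = (RT/F)*ln((PK*Ko + PNa*Nao + PCl*Cli)/(PK*Ki + PNa*Nai + PCl*Clo))
Numer = 12.794, Denom = 160.198
Vm = -67.55 mV


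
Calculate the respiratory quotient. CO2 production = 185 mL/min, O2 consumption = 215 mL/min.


RQ = VCO2 / VO2
RQ = 185 / 215
RQ = 0.8605


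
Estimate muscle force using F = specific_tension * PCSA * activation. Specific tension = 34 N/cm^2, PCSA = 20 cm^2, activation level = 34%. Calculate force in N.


F = sigma * PCSA * activation
F = 34 * 20 * 0.34
F = 231.2 N


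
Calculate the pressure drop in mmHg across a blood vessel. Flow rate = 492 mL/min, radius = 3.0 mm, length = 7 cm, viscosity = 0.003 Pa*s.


dP = 8*mu*L*Q / (pi*r^4)
Q = 492 mL/min = 8.2e-06 m^3/s
dP = 54.1363 Pa = 54.1363 / 133.322 mmHg = 0.4061 mmHg


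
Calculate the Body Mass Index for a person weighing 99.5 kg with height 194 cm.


BMI = weight / height^2
height = 194 cm = 1.94 m
BMI = 99.5 / 1.94^2
BMI = 26.44 kg/m^2


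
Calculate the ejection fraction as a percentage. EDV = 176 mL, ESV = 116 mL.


SV = EDV - ESV = 176 - 116 = 60 mL
EF = SV/EDV * 100 = 60/176 * 100
EF = 34.09%


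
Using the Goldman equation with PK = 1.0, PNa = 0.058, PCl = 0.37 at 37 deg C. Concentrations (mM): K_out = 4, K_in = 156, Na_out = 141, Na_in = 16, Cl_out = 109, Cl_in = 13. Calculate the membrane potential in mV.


Vm = (RT/F)*ln((PK*Ko + PNa*Nao + PCl*Cli)/(PK*Ki + PNa*Nai + PCl*Clo))
Numer = 16.988, Denom = 197.258
Vm = -65.53 mV


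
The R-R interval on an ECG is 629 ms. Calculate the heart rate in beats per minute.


HR = 60 / RR_interval(s)
RR = 629 ms = 0.629 s
HR = 60 / 0.629 = 95.39 bpm


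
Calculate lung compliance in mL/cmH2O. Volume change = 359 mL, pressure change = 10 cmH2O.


C = dV / dP
C = 359 / 10
C = 35.9 mL/cmH2O


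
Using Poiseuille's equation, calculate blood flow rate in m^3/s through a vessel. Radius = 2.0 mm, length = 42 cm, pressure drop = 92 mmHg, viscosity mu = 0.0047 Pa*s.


Q = pi*r^4*dP / (8*mu*L)
r = 0.002 m, L = 0.42 m
dP = 92 mmHg = 12265.624 Pa
Q = 3.9041e-05 m^3/s


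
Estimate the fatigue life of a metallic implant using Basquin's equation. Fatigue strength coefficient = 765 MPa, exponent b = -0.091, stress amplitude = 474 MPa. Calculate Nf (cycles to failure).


sigma_a = sigma_f' * (2Nf)^b
2Nf = (sigma_a/sigma_f')^(1/b)
2Nf = (474/765)^(1/-0.091)
2Nf = 192.4995
Nf = 96.25


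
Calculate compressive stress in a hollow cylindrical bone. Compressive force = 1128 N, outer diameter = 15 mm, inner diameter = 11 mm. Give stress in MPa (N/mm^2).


A = pi*(r_o^2 - r_i^2)
r_o = 7.5 mm, r_i = 5.5 mm
A = 81.6814 mm^2
sigma = F/A = 1128 / 81.6814
sigma = 13.81 MPa


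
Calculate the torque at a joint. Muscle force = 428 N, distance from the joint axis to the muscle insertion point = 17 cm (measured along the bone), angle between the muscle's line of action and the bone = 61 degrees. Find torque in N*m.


Torque = F * d * sin(theta)   (moment arm = d*sin(theta))
d = 17 cm = 0.17 m
Torque = 428 * 0.17 * sin(61)
Torque = 63.64 N*m


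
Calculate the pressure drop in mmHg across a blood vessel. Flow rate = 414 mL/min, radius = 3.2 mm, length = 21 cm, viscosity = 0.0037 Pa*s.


dP = 8*mu*L*Q / (pi*r^4)
Q = 414 mL/min = 6.9e-06 m^3/s
dP = 130.2 Pa = 130.2 / 133.322 mmHg = 0.9766 mmHg


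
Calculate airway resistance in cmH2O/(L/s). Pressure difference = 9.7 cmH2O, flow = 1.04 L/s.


R = dP / flow
R = 9.7 / 1.04
R = 9.327 cmH2O/(L/s)


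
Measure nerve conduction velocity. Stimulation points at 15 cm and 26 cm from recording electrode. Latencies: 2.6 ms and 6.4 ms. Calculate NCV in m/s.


Distance = (26 - 15) / 100 = 0.11 m
dt = (6.4 - 2.6) / 1000 = 0.0038 s
NCV = dist / dt = 28.95 m/s


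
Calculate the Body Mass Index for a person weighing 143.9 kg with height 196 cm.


BMI = weight / height^2
height = 196 cm = 1.96 m
BMI = 143.9 / 1.96^2
BMI = 37.46 kg/m^2


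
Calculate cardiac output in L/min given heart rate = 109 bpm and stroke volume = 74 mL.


CO = HR * SV
CO = 109 * 74 / 1000
CO = 8.066 L/min


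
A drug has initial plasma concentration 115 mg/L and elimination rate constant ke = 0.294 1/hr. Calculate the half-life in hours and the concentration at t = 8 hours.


t_half = ln(2) / ke = 0.693147 / 0.294 = 2.358 hr
C(t) = C0 * exp(-ke*t) = 115 * exp(-0.294*8)
C(8) = 10.95 mg/L


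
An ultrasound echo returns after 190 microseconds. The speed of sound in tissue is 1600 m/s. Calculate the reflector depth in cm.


depth = c * t / 2
t = 190 us = 1.9000e-04 s
depth = 1600 * 1.9000e-04 / 2
depth = 0.152 m = 15.2 cm


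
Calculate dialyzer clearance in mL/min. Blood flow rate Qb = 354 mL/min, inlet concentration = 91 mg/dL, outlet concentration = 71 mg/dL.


K = Qb * (Cb_in - Cb_out) / Cb_in
K = 354 * (91 - 71) / 91
K = 77.8 mL/min


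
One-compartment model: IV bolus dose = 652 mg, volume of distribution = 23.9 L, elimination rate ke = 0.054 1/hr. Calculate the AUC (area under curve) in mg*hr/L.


C0 = Dose/Vd = 652/23.9 = 27.2803 mg/L
AUC = C0/ke = 27.2803/0.054
AUC = 505.2 mg*hr/L


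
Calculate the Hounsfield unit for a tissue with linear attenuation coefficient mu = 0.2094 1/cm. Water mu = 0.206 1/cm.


HU = ((mu_tissue - mu_water) / mu_water) * 1000
HU = ((0.2094 - 0.206) / 0.206) * 1000
HU = 16.5


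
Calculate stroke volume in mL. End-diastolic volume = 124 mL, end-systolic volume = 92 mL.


SV = EDV - ESV
SV = 124 - 92
SV = 32 mL


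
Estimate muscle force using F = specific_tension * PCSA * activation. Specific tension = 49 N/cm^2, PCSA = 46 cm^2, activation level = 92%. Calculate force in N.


F = sigma * PCSA * activation
F = 49 * 46 * 0.92
F = 2074 N


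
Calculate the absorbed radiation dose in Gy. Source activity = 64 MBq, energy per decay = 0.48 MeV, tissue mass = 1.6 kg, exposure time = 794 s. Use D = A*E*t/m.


A = 64 MBq = 6.4000e+07 Bq
E = 0.48 MeV = 7.6896e-14 J
D = A*E*t/m = 6.4000e+07*7.6896e-14*794/1.6
D = 0.002442 Gy


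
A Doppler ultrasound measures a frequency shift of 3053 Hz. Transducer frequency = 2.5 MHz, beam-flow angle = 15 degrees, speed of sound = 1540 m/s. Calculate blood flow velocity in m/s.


v = fd * c / (2 * f0 * cos(theta))
v = 3053 * 1540 / (2 * 2.5000e+06 * cos(15))
v = 0.9735 m/s


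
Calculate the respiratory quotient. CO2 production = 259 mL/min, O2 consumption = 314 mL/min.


RQ = VCO2 / VO2
RQ = 259 / 314
RQ = 0.8248


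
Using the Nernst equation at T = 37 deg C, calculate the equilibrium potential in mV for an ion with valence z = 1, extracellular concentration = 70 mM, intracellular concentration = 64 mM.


E = (RT/(zF)) * ln(C_out/C_in)
T = 37 + 273.15 = 310.15 K
E = (8.314 * 310.15 / (1 * 96485)) * ln(70/64)
E = 2.395 mV


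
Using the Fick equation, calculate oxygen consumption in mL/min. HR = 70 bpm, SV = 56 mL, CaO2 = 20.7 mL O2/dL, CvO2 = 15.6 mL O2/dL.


CO = HR*SV = 70*56/1000 = 3.92 L/min
a-v O2 diff = 20.7 - 15.6 = 5.1 mL/dL
VO2 = CO * (CaO2-CvO2) * 10 dL/L
VO2 = 3.92 * 5.1 * 10
VO2 = 199.9 mL/min


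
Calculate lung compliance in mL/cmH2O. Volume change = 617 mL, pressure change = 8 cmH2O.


C = dV / dP
C = 617 / 8
C = 77.12 mL/cmH2O


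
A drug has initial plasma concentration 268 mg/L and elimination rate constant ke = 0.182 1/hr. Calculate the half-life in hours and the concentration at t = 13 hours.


t_half = ln(2) / ke = 0.693147 / 0.182 = 3.808 hr
C(t) = C0 * exp(-ke*t) = 268 * exp(-0.182*13)
C(13) = 25.15 mg/L


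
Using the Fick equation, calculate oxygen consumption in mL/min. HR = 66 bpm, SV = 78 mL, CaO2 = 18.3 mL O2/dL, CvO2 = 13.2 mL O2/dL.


CO = HR*SV = 66*78/1000 = 5.148 L/min
a-v O2 diff = 18.3 - 13.2 = 5.1 mL/dL
VO2 = CO * (CaO2-CvO2) * 10 dL/L
VO2 = 5.148 * 5.1 * 10
VO2 = 262.5 mL/min


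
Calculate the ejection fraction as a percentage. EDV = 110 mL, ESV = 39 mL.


SV = EDV - ESV = 110 - 39 = 71 mL
EF = SV/EDV * 100 = 71/110 * 100
EF = 64.55%


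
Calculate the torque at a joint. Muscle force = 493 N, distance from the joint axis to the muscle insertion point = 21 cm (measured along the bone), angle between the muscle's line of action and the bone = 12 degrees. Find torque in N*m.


Torque = F * d * sin(theta)   (moment arm = d*sin(theta))
d = 21 cm = 0.21 m
Torque = 493 * 0.21 * sin(12)
Torque = 21.53 N*m


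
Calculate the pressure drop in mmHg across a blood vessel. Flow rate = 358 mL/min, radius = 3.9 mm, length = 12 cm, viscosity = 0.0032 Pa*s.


dP = 8*mu*L*Q / (pi*r^4)
Q = 358 mL/min = 5.96667e-06 m^3/s
dP = 25.22 Pa = 25.22 / 133.322 mmHg = 0.1892 mmHg


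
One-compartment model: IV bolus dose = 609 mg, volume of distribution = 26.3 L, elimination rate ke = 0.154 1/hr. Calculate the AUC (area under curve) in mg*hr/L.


C0 = Dose/Vd = 609/26.3 = 23.1559 mg/L
AUC = C0/ke = 23.1559/0.154
AUC = 150.4 mg*hr/L


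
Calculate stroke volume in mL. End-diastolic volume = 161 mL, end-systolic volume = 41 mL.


SV = EDV - ESV
SV = 161 - 41
SV = 120 mL


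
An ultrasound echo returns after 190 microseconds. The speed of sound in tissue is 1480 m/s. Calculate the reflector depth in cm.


depth = c * t / 2
t = 190 us = 1.9000e-04 s
depth = 1480 * 1.9000e-04 / 2
depth = 0.1406 m = 14.06 cm


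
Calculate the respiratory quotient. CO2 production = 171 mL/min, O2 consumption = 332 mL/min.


RQ = VCO2 / VO2
RQ = 171 / 332
RQ = 0.5151


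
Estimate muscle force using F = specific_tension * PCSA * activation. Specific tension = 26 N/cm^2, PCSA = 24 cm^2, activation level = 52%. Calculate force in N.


F = sigma * PCSA * activation
F = 26 * 24 * 0.52
F = 324.5 N


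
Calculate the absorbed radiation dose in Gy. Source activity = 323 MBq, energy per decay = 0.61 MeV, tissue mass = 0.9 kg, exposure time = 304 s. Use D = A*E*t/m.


A = 323 MBq = 3.2300e+08 Bq
E = 0.61 MeV = 9.7722e-14 J
D = A*E*t/m = 3.2300e+08*9.7722e-14*304/0.9
D = 0.01066 Gy


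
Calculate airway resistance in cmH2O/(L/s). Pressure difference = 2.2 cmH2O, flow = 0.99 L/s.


R = dP / flow
R = 2.2 / 0.99
R = 2.222 cmH2O/(L/s)


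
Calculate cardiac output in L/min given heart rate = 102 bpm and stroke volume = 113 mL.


CO = HR * SV
CO = 102 * 113 / 1000
CO = 11.53 L/min


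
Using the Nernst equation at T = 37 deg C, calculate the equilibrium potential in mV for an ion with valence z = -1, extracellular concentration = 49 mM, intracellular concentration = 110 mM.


E = (RT/(zF)) * ln(C_out/C_in)
T = 37 + 273.15 = 310.15 K
E = (8.314 * 310.15 / (-1 * 96485)) * ln(49/110)
E = 21.61 mV


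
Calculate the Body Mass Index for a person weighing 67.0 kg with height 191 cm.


BMI = weight / height^2
height = 191 cm = 1.91 m
BMI = 67.0 / 1.91^2
BMI = 18.37 kg/m^2


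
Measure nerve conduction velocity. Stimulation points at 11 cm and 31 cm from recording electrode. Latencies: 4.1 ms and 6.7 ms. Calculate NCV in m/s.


Distance = (31 - 11) / 100 = 0.2 m
dt = (6.7 - 4.1) / 1000 = 0.0026 s
NCV = dist / dt = 76.92 m/s


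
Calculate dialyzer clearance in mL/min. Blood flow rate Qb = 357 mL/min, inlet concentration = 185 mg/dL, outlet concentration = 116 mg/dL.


K = Qb * (Cb_in - Cb_out) / Cb_in
K = 357 * (185 - 116) / 185
K = 133.2 mL/min


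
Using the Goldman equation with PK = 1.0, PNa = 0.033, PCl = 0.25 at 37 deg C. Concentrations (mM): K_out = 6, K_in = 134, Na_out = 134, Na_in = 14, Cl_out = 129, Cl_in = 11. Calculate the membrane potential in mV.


Vm = (RT/F)*ln((PK*Ko + PNa*Nao + PCl*Cli)/(PK*Ki + PNa*Nai + PCl*Clo))
Numer = 13.172, Denom = 166.712
Vm = -67.83 mV


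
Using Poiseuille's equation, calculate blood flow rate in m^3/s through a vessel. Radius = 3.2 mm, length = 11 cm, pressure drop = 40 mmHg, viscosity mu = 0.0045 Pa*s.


Q = pi*r^4*dP / (8*mu*L)
r = 0.0032 m, L = 0.11 m
dP = 40 mmHg = 5332.88 Pa
Q = 4.4363e-04 m^3/s


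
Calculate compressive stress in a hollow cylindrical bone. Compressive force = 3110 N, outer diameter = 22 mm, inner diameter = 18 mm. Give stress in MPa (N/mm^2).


A = pi*(r_o^2 - r_i^2)
r_o = 11 mm, r_i = 9 mm
A = 125.664 mm^2
sigma = F/A = 3110 / 125.664
sigma = 24.75 MPa


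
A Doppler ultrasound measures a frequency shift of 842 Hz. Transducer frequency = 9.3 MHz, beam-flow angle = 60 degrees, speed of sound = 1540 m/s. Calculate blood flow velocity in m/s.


v = fd * c / (2 * f0 * cos(theta))
v = 842 * 1540 / (2 * 9.3000e+06 * cos(60))
v = 0.1394 m/s


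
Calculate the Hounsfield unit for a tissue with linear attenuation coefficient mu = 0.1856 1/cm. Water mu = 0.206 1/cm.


HU = ((mu_tissue - mu_water) / mu_water) * 1000
HU = ((0.1856 - 0.206) / 0.206) * 1000
HU = -99.03


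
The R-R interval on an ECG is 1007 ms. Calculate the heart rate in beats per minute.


HR = 60 / RR_interval(s)
RR = 1007 ms = 1.007 s
HR = 60 / 1.007 = 59.58 bpm


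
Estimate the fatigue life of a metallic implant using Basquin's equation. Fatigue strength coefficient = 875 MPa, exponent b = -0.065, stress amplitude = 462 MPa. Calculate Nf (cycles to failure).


sigma_a = sigma_f' * (2Nf)^b
2Nf = (sigma_a/sigma_f')^(1/b)
2Nf = (462/875)^(1/-0.065)
2Nf = 18499.944
Nf = 9250


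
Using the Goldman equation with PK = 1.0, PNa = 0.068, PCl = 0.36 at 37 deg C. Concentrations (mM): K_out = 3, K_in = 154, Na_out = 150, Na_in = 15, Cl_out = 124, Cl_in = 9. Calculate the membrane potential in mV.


Vm = (RT/F)*ln((PK*Ko + PNa*Nao + PCl*Cli)/(PK*Ki + PNa*Nai + PCl*Clo))
Numer = 16.44, Denom = 199.66
Vm = -66.73 mV


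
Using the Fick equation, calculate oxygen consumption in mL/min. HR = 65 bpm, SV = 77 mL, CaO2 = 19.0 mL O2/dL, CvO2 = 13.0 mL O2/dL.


CO = HR*SV = 65*77/1000 = 5.005 L/min
a-v O2 diff = 19.0 - 13.0 = 6 mL/dL
VO2 = CO * (CaO2-CvO2) * 10 dL/L
VO2 = 5.005 * 6 * 10
VO2 = 300.3 mL/min


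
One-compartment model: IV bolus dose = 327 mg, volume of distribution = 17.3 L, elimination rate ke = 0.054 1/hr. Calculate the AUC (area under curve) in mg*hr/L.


C0 = Dose/Vd = 327/17.3 = 18.9017 mg/L
AUC = C0/ke = 18.9017/0.054
AUC = 350 mg*hr/L


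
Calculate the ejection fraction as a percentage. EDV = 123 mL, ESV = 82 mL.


SV = EDV - ESV = 123 - 82 = 41 mL
EF = SV/EDV * 100 = 41/123 * 100
EF = 33.33%


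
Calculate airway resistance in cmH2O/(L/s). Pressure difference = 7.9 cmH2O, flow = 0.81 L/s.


R = dP / flow
R = 7.9 / 0.81
R = 9.753 cmH2O/(L/s)


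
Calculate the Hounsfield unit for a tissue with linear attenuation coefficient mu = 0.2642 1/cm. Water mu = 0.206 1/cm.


HU = ((mu_tissue - mu_water) / mu_water) * 1000
HU = ((0.2642 - 0.206) / 0.206) * 1000
HU = 282.5


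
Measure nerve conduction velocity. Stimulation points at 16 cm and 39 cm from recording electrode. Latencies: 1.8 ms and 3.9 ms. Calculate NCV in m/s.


Distance = (39 - 16) / 100 = 0.23 m
dt = (3.9 - 1.8) / 1000 = 0.0021 s
NCV = dist / dt = 109.5 m/s


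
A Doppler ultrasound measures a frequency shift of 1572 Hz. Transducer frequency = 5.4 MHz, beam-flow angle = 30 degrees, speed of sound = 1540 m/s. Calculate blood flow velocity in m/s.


v = fd * c / (2 * f0 * cos(theta))
v = 1572 * 1540 / (2 * 5.4000e+06 * cos(30))
v = 0.2588 m/s


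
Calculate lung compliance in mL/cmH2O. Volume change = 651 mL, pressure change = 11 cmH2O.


C = dV / dP
C = 651 / 11
C = 59.18 mL/cmH2O


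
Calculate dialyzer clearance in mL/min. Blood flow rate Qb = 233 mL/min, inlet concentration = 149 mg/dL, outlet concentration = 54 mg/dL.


K = Qb * (Cb_in - Cb_out) / Cb_in
K = 233 * (149 - 54) / 149
K = 148.6 mL/min


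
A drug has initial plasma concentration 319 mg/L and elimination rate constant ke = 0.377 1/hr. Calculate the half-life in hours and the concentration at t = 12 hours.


t_half = ln(2) / ke = 0.693147 / 0.377 = 1.839 hr
C(t) = C0 * exp(-ke*t) = 319 * exp(-0.377*12)
C(12) = 3.46 mg/L


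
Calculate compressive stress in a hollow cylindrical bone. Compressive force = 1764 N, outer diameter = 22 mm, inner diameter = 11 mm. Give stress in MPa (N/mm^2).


A = pi*(r_o^2 - r_i^2)
r_o = 11 mm, r_i = 5.5 mm
A = 285.1 mm^2
sigma = F/A = 1764 / 285.1
sigma = 6.187 MPa


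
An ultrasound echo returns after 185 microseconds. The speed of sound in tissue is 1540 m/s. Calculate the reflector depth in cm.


depth = c * t / 2
t = 185 us = 1.8500e-04 s
depth = 1540 * 1.8500e-04 / 2
depth = 0.14245 m = 14.245 cm


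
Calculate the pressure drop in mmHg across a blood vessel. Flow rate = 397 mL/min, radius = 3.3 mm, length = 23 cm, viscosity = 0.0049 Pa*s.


dP = 8*mu*L*Q / (pi*r^4)
Q = 397 mL/min = 6.61667e-06 m^3/s
dP = 160.121 Pa = 160.121 / 133.322 mmHg = 1.201 mmHg


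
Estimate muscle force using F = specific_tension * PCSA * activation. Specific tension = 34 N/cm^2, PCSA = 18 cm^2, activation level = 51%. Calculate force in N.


F = sigma * PCSA * activation
F = 34 * 18 * 0.51
F = 312.1 N


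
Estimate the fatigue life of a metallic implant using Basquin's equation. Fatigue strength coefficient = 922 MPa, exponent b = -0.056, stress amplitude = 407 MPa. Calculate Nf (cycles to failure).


sigma_a = sigma_f' * (2Nf)^b
2Nf = (sigma_a/sigma_f')^(1/b)
2Nf = (407/922)^(1/-0.056)
2Nf = 2196460.6
Nf = 1.0982e+06


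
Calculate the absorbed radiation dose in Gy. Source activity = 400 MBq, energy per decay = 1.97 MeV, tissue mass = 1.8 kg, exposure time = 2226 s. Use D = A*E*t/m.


A = 400 MBq = 4.0000e+08 Bq
E = 1.97 MeV = 3.15594e-13 J
D = A*E*t/m = 4.0000e+08*3.15594e-13*2226/1.8
D = 0.1561 Gy


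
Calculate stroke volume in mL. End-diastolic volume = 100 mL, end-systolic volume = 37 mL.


SV = EDV - ESV
SV = 100 - 37
SV = 63 mL


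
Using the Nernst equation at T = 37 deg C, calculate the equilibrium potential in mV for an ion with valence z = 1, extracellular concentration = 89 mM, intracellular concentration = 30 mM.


E = (RT/(zF)) * ln(C_out/C_in)
T = 37 + 273.15 = 310.15 K
E = (8.314 * 310.15 / (1 * 96485)) * ln(89/30)
E = 29.06 mV


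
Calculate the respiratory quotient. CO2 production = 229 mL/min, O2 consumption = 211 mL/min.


RQ = VCO2 / VO2
RQ = 229 / 211
RQ = 1.085


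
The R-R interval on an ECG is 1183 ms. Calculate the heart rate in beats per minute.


HR = 60 / RR_interval(s)
RR = 1183 ms = 1.183 s
HR = 60 / 1.183 = 50.72 bpm


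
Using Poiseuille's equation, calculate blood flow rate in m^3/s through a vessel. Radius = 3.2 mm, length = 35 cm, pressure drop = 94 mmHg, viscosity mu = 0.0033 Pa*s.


Q = pi*r^4*dP / (8*mu*L)
r = 0.0032 m, L = 0.35 m
dP = 94 mmHg = 12532.268 Pa
Q = 4.4679e-04 m^3/s


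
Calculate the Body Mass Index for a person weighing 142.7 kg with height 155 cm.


BMI = weight / height^2
height = 155 cm = 1.55 m
BMI = 142.7 / 1.55^2
BMI = 59.4 kg/m^2


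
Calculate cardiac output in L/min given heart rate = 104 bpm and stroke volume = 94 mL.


CO = HR * SV
CO = 104 * 94 / 1000
CO = 9.776 L/min


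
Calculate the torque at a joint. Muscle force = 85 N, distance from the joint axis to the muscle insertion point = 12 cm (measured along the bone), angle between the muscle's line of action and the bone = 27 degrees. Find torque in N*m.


Torque = F * d * sin(theta)   (moment arm = d*sin(theta))
d = 12 cm = 0.12 m
Torque = 85 * 0.12 * sin(27)
Torque = 4.631 N*m


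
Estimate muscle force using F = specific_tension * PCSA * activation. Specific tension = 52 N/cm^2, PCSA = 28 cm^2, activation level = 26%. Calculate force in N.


F = sigma * PCSA * activation
F = 52 * 28 * 0.26
F = 378.6 N


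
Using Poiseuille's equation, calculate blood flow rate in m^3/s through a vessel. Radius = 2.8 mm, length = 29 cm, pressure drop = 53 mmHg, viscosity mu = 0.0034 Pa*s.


Q = pi*r^4*dP / (8*mu*L)
r = 0.0028 m, L = 0.29 m
dP = 53 mmHg = 7066.066 Pa
Q = 1.7298e-04 m^3/s


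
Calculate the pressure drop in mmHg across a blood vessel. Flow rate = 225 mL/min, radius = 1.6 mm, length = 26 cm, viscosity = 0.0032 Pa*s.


dP = 8*mu*L*Q / (pi*r^4)
Q = 225 mL/min = 3.75e-06 m^3/s
dP = 1212.31 Pa = 1212.31 / 133.322 mmHg = 9.093 mmHg


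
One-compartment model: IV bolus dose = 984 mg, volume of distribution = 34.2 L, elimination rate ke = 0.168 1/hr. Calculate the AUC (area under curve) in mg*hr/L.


C0 = Dose/Vd = 984/34.2 = 28.7719 mg/L
AUC = C0/ke = 28.7719/0.168
AUC = 171.3 mg*hr/L


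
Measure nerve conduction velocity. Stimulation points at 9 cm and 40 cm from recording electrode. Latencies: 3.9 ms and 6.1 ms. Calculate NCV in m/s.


Distance = (40 - 9) / 100 = 0.31 m
dt = (6.1 - 3.9) / 1000 = 0.0022 s
NCV = dist / dt = 140.9 m/s


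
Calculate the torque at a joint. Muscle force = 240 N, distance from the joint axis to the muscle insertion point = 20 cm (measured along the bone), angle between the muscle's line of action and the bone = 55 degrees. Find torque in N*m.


Torque = F * d * sin(theta)   (moment arm = d*sin(theta))
d = 20 cm = 0.2 m
Torque = 240 * 0.2 * sin(55)
Torque = 39.32 N*m


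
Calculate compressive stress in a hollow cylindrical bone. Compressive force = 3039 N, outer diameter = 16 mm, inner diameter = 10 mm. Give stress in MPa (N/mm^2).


A = pi*(r_o^2 - r_i^2)
r_o = 8 mm, r_i = 5 mm
A = 122.522 mm^2
sigma = F/A = 3039 / 122.522
sigma = 24.8 MPa


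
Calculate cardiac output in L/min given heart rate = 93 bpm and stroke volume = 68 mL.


CO = HR * SV
CO = 93 * 68 / 1000
CO = 6.324 L/min


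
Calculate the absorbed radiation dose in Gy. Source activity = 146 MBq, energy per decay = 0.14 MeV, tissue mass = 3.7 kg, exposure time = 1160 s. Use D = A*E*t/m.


A = 146 MBq = 1.4600e+08 Bq
E = 0.14 MeV = 2.2428e-14 J
D = A*E*t/m = 1.4600e+08*2.2428e-14*1160/3.7
D = 0.001027 Gy


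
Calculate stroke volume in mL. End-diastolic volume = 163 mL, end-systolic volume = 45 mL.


SV = EDV - ESV
SV = 163 - 45
SV = 118 mL


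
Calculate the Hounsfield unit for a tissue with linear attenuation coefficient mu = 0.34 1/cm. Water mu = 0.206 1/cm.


HU = ((mu_tissue - mu_water) / mu_water) * 1000
HU = ((0.34 - 0.206) / 0.206) * 1000
HU = 650.5


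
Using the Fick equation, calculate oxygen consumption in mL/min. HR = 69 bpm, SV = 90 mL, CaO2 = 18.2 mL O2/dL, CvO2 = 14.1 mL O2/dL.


CO = HR*SV = 69*90/1000 = 6.21 L/min
a-v O2 diff = 18.2 - 14.1 = 4.1 mL/dL
VO2 = CO * (CaO2-CvO2) * 10 dL/L
VO2 = 6.21 * 4.1 * 10
VO2 = 254.6 mL/min


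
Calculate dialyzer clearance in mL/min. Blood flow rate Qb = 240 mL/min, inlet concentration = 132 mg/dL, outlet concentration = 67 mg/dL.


K = Qb * (Cb_in - Cb_out) / Cb_in
K = 240 * (132 - 67) / 132
K = 118.2 mL/min


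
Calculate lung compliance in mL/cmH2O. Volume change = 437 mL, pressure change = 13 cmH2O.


C = dV / dP
C = 437 / 13
C = 33.62 mL/cmH2O


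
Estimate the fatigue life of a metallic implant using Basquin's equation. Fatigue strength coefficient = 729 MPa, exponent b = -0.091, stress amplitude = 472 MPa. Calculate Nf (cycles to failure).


sigma_a = sigma_f' * (2Nf)^b
2Nf = (sigma_a/sigma_f')^(1/b)
2Nf = (472/729)^(1/-0.091)
2Nf = 118.73158
Nf = 59.37


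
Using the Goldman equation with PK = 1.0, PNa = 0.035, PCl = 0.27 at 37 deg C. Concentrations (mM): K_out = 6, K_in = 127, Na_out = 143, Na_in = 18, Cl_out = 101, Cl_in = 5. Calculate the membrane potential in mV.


Vm = (RT/F)*ln((PK*Ko + PNa*Nao + PCl*Cli)/(PK*Ki + PNa*Nai + PCl*Clo))
Numer = 12.355, Denom = 154.9
Vm = -67.58 mV


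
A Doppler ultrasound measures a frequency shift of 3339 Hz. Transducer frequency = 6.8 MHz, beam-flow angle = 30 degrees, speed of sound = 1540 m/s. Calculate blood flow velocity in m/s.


v = fd * c / (2 * f0 * cos(theta))
v = 3339 * 1540 / (2 * 6.8000e+06 * cos(30))
v = 0.4366 m/s


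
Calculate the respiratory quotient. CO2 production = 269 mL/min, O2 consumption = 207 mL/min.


RQ = VCO2 / VO2
RQ = 269 / 207
RQ = 1.3


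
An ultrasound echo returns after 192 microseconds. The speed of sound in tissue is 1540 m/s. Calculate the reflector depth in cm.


depth = c * t / 2
t = 192 us = 1.9200e-04 s
depth = 1540 * 1.9200e-04 / 2
depth = 0.14784 m = 14.784 cm


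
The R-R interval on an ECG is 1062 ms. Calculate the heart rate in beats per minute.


HR = 60 / RR_interval(s)
RR = 1062 ms = 1.062 s
HR = 60 / 1.062 = 56.5 bpm


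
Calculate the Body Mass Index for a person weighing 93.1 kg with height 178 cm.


BMI = weight / height^2
height = 178 cm = 1.78 m
BMI = 93.1 / 1.78^2
BMI = 29.38 kg/m^2


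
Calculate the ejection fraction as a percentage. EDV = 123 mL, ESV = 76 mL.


SV = EDV - ESV = 123 - 76 = 47 mL
EF = SV/EDV * 100 = 47/123 * 100
EF = 38.21%


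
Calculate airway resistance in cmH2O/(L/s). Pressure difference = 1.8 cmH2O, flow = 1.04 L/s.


R = dP / flow
R = 1.8 / 1.04
R = 1.731 cmH2O/(L/s)


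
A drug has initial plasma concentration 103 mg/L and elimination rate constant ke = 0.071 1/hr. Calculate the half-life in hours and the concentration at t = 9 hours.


t_half = ln(2) / ke = 0.693147 / 0.071 = 9.763 hr
C(t) = C0 * exp(-ke*t) = 103 * exp(-0.071*9)
C(9) = 54.37 mg/L


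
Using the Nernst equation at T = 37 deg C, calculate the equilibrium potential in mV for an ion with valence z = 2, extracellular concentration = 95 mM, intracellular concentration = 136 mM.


E = (RT/(zF)) * ln(C_out/C_in)
T = 37 + 273.15 = 310.15 K
E = (8.314 * 310.15 / (2 * 96485)) * ln(95/136)
E = -4.794 mV


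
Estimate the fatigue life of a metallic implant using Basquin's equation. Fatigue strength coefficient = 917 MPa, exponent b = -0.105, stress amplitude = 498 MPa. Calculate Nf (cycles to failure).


sigma_a = sigma_f' * (2Nf)^b
2Nf = (sigma_a/sigma_f')^(1/b)
2Nf = (498/917)^(1/-0.105)
2Nf = 335.07559
Nf = 167.5


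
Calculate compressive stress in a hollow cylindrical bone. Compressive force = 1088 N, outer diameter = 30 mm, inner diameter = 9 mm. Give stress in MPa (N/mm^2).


A = pi*(r_o^2 - r_i^2)
r_o = 15 mm, r_i = 4.5 mm
A = 643.241 mm^2
sigma = F/A = 1088 / 643.241
sigma = 1.691 MPa


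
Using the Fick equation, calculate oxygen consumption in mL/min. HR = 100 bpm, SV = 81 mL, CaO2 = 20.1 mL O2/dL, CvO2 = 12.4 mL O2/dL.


CO = HR*SV = 100*81/1000 = 8.1 L/min
a-v O2 diff = 20.1 - 12.4 = 7.7 mL/dL
VO2 = CO * (CaO2-CvO2) * 10 dL/L
VO2 = 8.1 * 7.7 * 10
VO2 = 623.7 mL/min


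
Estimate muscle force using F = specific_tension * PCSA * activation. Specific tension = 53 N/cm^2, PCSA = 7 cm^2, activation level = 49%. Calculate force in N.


F = sigma * PCSA * activation
F = 53 * 7 * 0.49
F = 181.8 N
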